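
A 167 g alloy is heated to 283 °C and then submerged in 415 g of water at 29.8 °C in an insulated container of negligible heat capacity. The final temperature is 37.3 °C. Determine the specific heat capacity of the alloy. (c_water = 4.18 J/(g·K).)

c ≈ 0.317 J/(g·K)

Heat gained plus heat lost sum to zero:
167×c×(37.3 − 283) + 415×4.18×(37.3 − 29.8) = 0
-41032 c = -13010
c = -13010/-41032 ≈ 0.3171 J/(g·K)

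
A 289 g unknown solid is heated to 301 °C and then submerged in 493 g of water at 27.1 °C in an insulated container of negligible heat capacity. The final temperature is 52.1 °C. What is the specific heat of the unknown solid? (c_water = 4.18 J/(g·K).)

m_s c (T_s − T_f) = m_water c_water (T_f − T_0):
289×c×(301 − 52.1) = 493×4.18×(52.1 − 27.1)
71932 c = 51518  ⇒  c ≈ 0.7162 J/(g·K)

c ≈ 0.716 J/(g·K)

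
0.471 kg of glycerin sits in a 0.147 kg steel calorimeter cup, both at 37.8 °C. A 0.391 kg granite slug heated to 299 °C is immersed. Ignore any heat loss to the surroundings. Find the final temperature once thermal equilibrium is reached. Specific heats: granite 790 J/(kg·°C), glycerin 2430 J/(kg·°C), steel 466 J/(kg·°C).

T_f ≈ 90.8 °C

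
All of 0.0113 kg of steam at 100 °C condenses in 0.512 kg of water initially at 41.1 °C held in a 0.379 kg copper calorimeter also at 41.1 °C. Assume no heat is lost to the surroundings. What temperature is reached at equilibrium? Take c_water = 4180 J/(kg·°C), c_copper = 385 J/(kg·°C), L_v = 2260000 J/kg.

T_f ≈ 53.2 °C

Setting the total heat transfer to zero:
latent heat released on condensation: 0.0113·2260000 = 25538
  condensate cools 100→T: 0.0113·4180·(T − 100) = 47.23(T − 100)
  original water: 2140.2(T − 41.1)
  copper cup: 0.379·385·(T − 41.1) = 145.91(T − 41.1)
2333.3 T = 25538 + 4723.4 + 93958 = 124219
T ≈ 53.24 °C — below 100 °C, confirming all the steam condensed.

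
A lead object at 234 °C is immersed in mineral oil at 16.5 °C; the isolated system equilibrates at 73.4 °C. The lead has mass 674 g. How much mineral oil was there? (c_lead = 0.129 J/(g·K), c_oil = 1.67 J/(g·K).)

Setting the total heat transfer to zero:
674×0.129×(73.4 − 234) + m×1.67×(73.4 − 16.5) = 0
95.02 m = 13964
m = 13964/95.02 ≈ 146.9 g

m ≈ 147 g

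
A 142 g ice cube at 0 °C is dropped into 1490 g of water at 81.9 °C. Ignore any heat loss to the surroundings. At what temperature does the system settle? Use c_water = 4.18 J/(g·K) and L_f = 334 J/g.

T_f ≈ 67.8 °C

Setting the total heat transfer to zero:
fusion: m_ice L_f = 142·334 = 47428
  warm the meltwater: 593.56 T
  water: 6228.2(T − 81.9)
6821.8 T = 510090 − 47428 = 462662
T ≈ 67.82 °C — above 0 °C, consistent with complete melting.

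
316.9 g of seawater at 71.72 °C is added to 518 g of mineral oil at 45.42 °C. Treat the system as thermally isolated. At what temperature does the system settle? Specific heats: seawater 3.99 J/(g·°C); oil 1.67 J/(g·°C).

T_f ≈ 61.0 °C

T_f = Σ m_i c_i T_i / Σ m_i c_i:
T_f = (1264.4×71.72 + 865.06×45.42) / (1264.4 + 865.06)
    = 129976 / 2129.5 ≈ 61.04 °C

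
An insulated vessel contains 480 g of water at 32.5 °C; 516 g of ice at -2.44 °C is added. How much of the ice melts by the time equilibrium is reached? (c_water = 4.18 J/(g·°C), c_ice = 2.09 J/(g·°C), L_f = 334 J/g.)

m_melted ≈ 187 g

Water can give up m c ΔT = 480·4.18·32.5 = 65208 J before reaching 0 °C.
Warming the ice to 0 °C takes 516·2.09·2.44 = 2631.4 J, leaving 62577 J for melting.
Melting all 516 g of ice would need 516·334 = 172344 J.
Since 62577 < 172344 J, not all the ice melts; equilibrium is at 0 °C.
Mass melted = 62577/334 ≈ 187.4 g.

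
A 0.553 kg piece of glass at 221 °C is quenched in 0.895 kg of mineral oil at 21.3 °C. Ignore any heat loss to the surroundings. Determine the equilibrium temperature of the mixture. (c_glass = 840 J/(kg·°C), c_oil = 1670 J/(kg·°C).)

T_f ≈ 68.6 °C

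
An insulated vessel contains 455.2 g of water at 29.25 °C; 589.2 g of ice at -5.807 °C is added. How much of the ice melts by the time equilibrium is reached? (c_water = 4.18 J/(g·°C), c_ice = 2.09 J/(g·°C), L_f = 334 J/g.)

Water can give up m c ΔT = 455.2·4.18·29.25 = 55655 J before reaching 0 °C.
Of that, 589.2·2.09·5.807 = 7150.9 J goes to bring the ice to 0 °C, leaving 48504 J.
Fully melting the ice requires m_ice L_f = 589.2·334 = 196793 J.
Since 48504 < 196793 J, not all the ice melts; equilibrium is at 0 °C.
m_melt = 48504 / L_f = 145.2 g.

m_melted ≈ 145 g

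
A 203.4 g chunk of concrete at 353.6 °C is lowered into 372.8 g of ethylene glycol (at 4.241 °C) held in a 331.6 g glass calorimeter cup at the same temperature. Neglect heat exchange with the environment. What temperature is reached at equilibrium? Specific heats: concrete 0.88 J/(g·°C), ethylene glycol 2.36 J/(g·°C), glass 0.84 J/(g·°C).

T_f is the heat-capacity-weighted average of the initial temperatures:
T_f = (178.99·353.6 + 879.81·4.241 + 278.54·4.241) / (178.99 + 879.81 + 278.54)
    = 68204 / 1337.3 ≈ 51.00 °C

T_f ≈ 51.0 °C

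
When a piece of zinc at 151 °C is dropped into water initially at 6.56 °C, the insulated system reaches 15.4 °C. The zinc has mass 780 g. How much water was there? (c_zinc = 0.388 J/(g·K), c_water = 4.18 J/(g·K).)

Heat lost by the zinc = heat gained by the water:
780×0.388×(151 − 15.4) = m×4.18×(15.4 − 6.56)
36.95 m = 41038  ⇒  m ≈ 1111 g

m ≈ 1110 g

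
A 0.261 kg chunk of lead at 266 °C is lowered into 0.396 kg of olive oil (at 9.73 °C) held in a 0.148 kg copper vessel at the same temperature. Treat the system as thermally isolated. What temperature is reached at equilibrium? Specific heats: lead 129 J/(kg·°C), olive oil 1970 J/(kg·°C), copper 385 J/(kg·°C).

T_f ≈ 19.6 °C

Taking heat into each body as positive, Σ m c ΔT = 0:
0.261×129×(T − 266) + 0.396×1970×(T − 9.73) + 0.148×385×(T − 9.73) = 0
33.67(T − 266) + 780.12(T − 9.73) + 56.98(T − 9.73) = 0
870.77 T = 17101
T = 17101 / 870.77 = 19.6 °C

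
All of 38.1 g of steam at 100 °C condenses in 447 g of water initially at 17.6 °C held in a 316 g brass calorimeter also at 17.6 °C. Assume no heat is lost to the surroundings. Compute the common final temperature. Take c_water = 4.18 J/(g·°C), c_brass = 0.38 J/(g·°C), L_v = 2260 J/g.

T_f ≈ 63.8 °C

Energy balance with sensible and latent terms:
steam→water at 100 °C releases m L_v = 38.1·2260 = 86106
  condensate cools 100→T: 38.1·4.18·(T − 100) = 159.26(T − 100)
  original water: 1868.5(T − 17.6)
  brass cup: 316·0.38·(T − 17.6) = 120.08(T − 17.6)
2147.8 T = 86106 + 15926 + 34998 = 137030
T ≈ 63.80 °C — below 100 °C, confirming all the steam condensed.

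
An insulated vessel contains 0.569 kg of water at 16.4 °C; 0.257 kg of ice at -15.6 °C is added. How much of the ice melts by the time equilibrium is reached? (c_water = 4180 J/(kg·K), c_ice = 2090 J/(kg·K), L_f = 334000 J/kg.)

Heat available from the water dropping to 0 °C: 0.569·4180·16.4 = 39006 J.
Warming the ice to 0 °C takes 0.257·2090·15.6 = 8379.2 J, leaving 30627 J for melting.
Melting all 0.257 kg of ice would need 0.257·334000 = 85838 J.
30627 J < 85838 J, so only part of the ice melts and the system sits at 0 °C.
Mass melted = 30627/334000 ≈ 0.0917 kg.

m_melted ≈ 0.0917 kg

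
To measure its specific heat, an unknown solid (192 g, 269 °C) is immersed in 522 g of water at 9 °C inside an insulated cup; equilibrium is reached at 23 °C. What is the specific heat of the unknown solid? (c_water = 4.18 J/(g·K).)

c ≈ 0.647 J/(g·K)

Heat gained plus heat lost sum to zero:
192×c×(23 − 269) + 522×4.18×(23 − 9) = 0
-47232 c = -30547
c = -30547/-47232 ≈ 0.6468 J/(g·K)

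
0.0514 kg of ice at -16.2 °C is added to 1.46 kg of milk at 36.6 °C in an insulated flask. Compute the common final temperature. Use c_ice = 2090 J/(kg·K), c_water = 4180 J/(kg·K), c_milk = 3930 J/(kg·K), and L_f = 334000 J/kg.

Setting the total heat transfer to zero:
warm ice to 0 °C: 0.0514×2090×(0 − (-16.2)) = 1740.3
  melt ice: 0.0514×334000 = 17168
  meltwater 0→T: 0.0514×4180×T = 214.85 T
  milk cools: 1.46×3930×(T − 36.6) = 5737.8(T − 36.6)
5952.7 T = 210003 − 18908 = 191096
T ≈ 32.10 °C — above 0 °C, consistent with complete melting.

T_f ≈ 32.1 °C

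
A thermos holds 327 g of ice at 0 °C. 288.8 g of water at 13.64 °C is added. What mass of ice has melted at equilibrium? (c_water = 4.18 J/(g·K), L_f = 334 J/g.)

Cooling the water to 0 °C releases 288.8×4.18×13.64 = 16466 J.
Melting all 327 g of ice would need 327×334 = 109218 J.
16466 J < 109218 J, so only part of the ice melts and the system sits at 0 °C.
m_melt = 16466 / L_f = 49.3 g.

m_melted ≈ 49.3 g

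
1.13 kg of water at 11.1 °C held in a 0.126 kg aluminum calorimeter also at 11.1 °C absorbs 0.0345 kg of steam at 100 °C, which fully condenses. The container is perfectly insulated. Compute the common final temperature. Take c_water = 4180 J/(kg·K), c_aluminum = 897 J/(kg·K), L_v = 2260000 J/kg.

Setting the total heat transfer to zero:
condense steam: −0.0345·2260000 = −77970
  condensed water 100 °C→T: 144.21(T − 100)
  water warms: 1.13·4180·(T − 11.1) = 4723.4(T − 11.1)
  aluminum cup: 0.126·897·(T − 11.1) = 113.02(T − 11.1)
4980.6 T = 77970 + 14421 + 53684 = 146075
T ≈ 29.33 °C (< 100 °C, so full condensation is consistent).

T_f ≈ 29.3 °C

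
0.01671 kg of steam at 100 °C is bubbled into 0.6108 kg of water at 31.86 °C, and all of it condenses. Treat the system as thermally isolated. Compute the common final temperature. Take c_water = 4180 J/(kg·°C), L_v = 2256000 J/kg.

Energy conservation, ΣQ = 0:
condense steam: −0.01671·2256000 = −37698
  condensed water 100 °C→T: 69.85(T − 100)
  water warms: 0.6108·4180·(T − 31.86) = 2553.1(T − 31.86)
2623 T = 37698 + 6984.8 + 81343 = 126026
T ≈ 48.05 °C (< 100 °C, so full condensation is consistent).

T_f ≈ 48.0 °C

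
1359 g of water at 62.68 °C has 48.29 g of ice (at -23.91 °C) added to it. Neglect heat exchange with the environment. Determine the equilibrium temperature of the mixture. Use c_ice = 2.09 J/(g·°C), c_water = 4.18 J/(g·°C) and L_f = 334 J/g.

Heat gained plus heat lost sum to zero:
ice -23.91→0 °C: 48.29×2.09×23.91 = 2413.1; fusion: m_ice L_f = 48.29×334 = 16129; warm the meltwater: 201.85 T; water: 5680.6(T − 62.68)
5882.5 T = 356061 − 18542 = 337519
T ≈ 57.38 °C. Since T > 0 °C, the all-ice-melts assumption holds.

T_f ≈ 57.4 °C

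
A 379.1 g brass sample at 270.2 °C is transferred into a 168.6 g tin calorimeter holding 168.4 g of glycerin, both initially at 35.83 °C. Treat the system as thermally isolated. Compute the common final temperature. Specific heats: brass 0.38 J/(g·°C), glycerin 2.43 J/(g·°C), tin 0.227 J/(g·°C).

T_f ≈ 92.9 °C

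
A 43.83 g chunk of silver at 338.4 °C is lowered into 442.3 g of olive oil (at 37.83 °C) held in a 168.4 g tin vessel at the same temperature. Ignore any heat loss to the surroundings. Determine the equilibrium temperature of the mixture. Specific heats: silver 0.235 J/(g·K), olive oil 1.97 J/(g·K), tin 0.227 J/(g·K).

Energy conservation, ΣQ = 0:
43.83*0.235*(T − 338.4) + 442.3*1.97*(T − 37.83) + 168.4*0.227*(T − 37.83) = 0
10.3(T − 338.4) + 871.33(T − 37.83) + 38.23(T − 37.83) = 0
919.86 T = 37894
T = 37894 / 919.86 = 41.2 °C

T_f ≈ 41.2 °C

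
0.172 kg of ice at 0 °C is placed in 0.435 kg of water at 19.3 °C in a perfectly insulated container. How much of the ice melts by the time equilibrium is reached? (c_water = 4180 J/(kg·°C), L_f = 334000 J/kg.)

Cooling the water to 0 °C releases 0.435×4180×19.3 = 35093 J.
Melting all 0.172 kg of ice would need 0.172×334000 = 57448 J.
35093 J < 57448 J, so only part of the ice melts and the system sits at 0 °C.
m_melted×334000 = 35093  ⇒  m_melted ≈ 0.1051 kg.

m_melted ≈ 0.105 kg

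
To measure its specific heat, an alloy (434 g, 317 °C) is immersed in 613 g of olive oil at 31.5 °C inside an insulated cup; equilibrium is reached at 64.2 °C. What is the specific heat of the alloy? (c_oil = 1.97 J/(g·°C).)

Heat lost by the alloy = heat gained by the oil:
434·c·(317 − 64.2) = 613·1.97·(64.2 − 31.5)
109715 c = 39489  ⇒  c ≈ 0.3599 J/(g·°C)

c ≈ 0.36 J/(g·°C)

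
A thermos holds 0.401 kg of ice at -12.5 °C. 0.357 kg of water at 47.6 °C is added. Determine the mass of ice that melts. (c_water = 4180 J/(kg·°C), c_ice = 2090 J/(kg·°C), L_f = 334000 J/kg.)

Heat available from the water dropping to 0 °C: 0.357·4180·47.6 = 71032 J.
Warming the ice to 0 °C takes 0.401·2090·12.5 = 10476 J, leaving 60555 J for melting.
Fully melting the ice requires m_ice L_f = 0.401·334000 = 133934 J.
60555 J < 133934 J, so only part of the ice melts and the system sits at 0 °C.
Mass melted = 60555/334000 ≈ 0.1813 kg.

m_melted ≈ 0.181 kg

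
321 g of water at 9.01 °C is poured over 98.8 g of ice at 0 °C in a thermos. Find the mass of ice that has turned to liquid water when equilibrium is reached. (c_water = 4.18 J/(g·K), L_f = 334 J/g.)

Heat available from the water dropping to 0 °C: 321×4.18×9.01 = 12089 J.
To melt every bit of ice: 98.8×334 = 32999 J.
12089 J < 32999 J, so only part of the ice melts and the system sits at 0 °C.
m_melted×334 = 12089  ⇒  m_melted ≈ 36.2 g.

m_melted ≈ 36.2 g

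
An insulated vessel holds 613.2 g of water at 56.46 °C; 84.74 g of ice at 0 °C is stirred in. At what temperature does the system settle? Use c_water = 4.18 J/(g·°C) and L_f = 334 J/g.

Energy conservation, ΣQ = 0:
fusion: m_ice L_f = 84.74×334 = 28303
  warm the meltwater: 354.21 T
  water cools: 613.2×4.18×(T − 56.46) = 2563.2(T − 56.46)
2917.4 T = 144717 − 28303 = 116414
T ≈ 39.90 °C. Since T > 0 °C, the all-ice-melts assumption holds.

T_f ≈ 39.9 °C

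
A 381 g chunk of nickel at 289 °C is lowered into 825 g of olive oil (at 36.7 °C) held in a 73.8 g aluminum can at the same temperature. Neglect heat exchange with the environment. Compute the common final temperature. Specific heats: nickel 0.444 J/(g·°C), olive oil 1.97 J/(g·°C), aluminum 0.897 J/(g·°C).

T_f ≈ 59.6 °C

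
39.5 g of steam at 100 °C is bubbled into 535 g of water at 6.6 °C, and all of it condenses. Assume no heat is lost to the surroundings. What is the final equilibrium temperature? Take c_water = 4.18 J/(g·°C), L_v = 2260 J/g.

Net heat exchanged in the isolated system is zero:
steam→water at 100 °C releases m L_v = 39.5·2260 = 89270
  condensed water 100 °C→T: 165.11(T − 100)
  original water: 2236.3(T − 6.6)
2401.4 T = 89270 + 16511 + 14760 = 120541
T ≈ 50.20 °C (< 100 °C, so full condensation is consistent).

T_f ≈ 50.2 °C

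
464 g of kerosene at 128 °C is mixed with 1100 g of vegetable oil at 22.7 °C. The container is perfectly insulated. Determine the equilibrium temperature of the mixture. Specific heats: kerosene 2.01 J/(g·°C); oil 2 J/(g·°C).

Taking heat into each body as positive, Σ m c ΔT = 0:
464·2.01·(T − 128) + 1100·2·(T − 22.7) = 0
3132.6 T = 169318
T ≈ 54.05 °C

T_f ≈ 54.0 °C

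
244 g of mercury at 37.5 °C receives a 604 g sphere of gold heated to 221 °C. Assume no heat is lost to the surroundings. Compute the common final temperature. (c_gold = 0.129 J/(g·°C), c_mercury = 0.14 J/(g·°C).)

Conservation of energy gives ΣQ = 0:
604*0.129*(T − 221) + 244*0.14*(T − 37.5) = 0
112.08 T = 18500
T ≈ 165.07 °C

T_f ≈ 165.1 °C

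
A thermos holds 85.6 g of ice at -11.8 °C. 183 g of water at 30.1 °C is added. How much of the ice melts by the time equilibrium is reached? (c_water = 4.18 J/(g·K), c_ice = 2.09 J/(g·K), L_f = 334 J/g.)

m_melted ≈ 62.6 g

Heat available from the water dropping to 0 °C: 183·4.18·30.1 = 23025 J.
Warming the ice to 0 °C takes 85.6·2.09·11.8 = 2111.1 J, leaving 20914 J for melting.
Melting all 85.6 g of ice would need 85.6·334 = 28590 J.
Since 20914 < 28590 J, not all the ice melts; equilibrium is at 0 °C.
m_melt = 20914 / L_f = 62.62 g.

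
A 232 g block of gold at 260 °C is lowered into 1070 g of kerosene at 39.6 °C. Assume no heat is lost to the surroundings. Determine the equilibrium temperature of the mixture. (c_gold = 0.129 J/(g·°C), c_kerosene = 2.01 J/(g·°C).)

T_f ≈ 42.6 °C

Conservation of energy gives ΣQ = 0:
232·0.129·(T − 260) + 1070·2.01·(T − 39.6) = 0
29.93(T − 260) + 2150.7(T − 39.6) = 0
(29.93 + 2150.7) T = 29.93·260 + 2150.7·39.6
T = 92949 / 2180.6 = 42.6 °C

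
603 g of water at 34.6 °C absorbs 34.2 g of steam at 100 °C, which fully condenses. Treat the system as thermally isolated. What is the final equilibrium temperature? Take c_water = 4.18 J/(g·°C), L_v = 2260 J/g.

Conservation of energy gives ΣQ = 0:
steam→water at 100 °C releases m L_v = 34.2·2260 = 77292
  condensate cools 100→T: 34.2·4.18·(T − 100) = 142.96(T − 100)
  water warms: 603·4.18·(T − 34.6) = 2520.5(T − 34.6)
2663.5 T = 77292 + 14296 + 87211 = 178798
T ≈ 67.13 °C — below 100 °C, confirming all the steam condensed.

T_f ≈ 67.1 °C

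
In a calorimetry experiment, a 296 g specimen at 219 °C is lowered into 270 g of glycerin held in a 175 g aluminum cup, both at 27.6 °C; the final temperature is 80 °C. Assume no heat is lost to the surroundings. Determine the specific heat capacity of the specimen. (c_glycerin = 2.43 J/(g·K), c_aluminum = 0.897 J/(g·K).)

c ≈ 1.04 J/(g·K)

Energy conservation, ΣQ = 0:
296·c·(80 − 219) + 270·2.43·(80 − 27.6) + 175·0.897·(80 − 27.6) = 0
-41144 c = -42605
c = -42605/-41144 ≈ 1.036 J/(g·K)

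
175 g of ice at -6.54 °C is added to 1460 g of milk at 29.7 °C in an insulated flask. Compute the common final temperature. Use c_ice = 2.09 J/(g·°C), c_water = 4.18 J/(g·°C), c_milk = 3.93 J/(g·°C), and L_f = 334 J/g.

T_f ≈ 16.9 °C

Energy conservation, ΣQ = 0:
ice -6.54→0 °C: 175×2.09×6.54 = 2392
  latent heat to melt: 175×334 = 58450
  meltwater 0→T: 175×4.18×T = 731.5 T
  milk cools: 1460×3.93×(T − 29.7) = 5737.8(T − 29.7)
6469.3 T = 170413 − 60842 = 109571
T ≈ 16.94 °C (positive, so assuming full melt was valid).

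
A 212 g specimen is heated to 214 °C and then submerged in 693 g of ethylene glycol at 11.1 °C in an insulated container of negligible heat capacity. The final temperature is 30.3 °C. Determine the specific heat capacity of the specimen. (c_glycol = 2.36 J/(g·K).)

Heat gained plus heat lost sum to zero:
212×c×(30.3 − 214) + 693×2.36×(30.3 − 11.1) = 0
-38944 c = -31401
c = -31401/-38944 ≈ 0.8063 J/(g·K)

c ≈ 0.806 J/(g·K)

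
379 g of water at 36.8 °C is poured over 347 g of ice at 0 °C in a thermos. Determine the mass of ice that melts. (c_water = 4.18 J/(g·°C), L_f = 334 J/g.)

Cooling the water to 0 °C releases 379×4.18×36.8 = 58299 J.
To melt every bit of ice: 347×334 = 115898 J.
58299 J < 115898 J, so only part of the ice melts and the system sits at 0 °C.
m_melt = 58299 / L_f = 174.5 g.

m_melted ≈ 175 g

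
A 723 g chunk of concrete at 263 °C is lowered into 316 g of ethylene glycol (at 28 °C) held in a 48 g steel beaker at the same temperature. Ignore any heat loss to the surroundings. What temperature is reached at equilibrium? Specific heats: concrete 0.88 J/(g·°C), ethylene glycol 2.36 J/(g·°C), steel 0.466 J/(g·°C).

T_f ≈ 134.5 °C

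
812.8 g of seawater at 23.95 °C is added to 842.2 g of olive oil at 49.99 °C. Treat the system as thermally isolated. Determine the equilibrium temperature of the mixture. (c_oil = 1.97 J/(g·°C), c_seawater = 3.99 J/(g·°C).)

Setting the total heat transfer to zero:
842.2*1.97*(T − 49.99) + 812.8*3.99*(T − 23.95) = 0
1659.1(T − 49.99) + 3243.1(T − 23.95) = 0
(1659.1 + 3243.1) T = 1659.1*49.99 + 3243.1*23.95
T = 160612 / 4902.2 = 32.8 °C

T_f ≈ 32.8 °C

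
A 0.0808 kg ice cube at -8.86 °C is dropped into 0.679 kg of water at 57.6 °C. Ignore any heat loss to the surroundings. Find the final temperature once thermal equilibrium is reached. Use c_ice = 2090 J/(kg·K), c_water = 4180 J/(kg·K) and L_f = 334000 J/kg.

T_f ≈ 42.5 °C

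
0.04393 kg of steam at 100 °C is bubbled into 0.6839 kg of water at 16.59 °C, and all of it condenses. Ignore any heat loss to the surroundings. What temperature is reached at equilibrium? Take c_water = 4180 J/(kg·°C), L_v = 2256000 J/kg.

T_f ≈ 54.2 °C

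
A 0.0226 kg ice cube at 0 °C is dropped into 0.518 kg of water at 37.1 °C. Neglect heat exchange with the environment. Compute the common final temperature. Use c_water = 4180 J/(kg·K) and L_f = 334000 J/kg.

Net heat exchanged in the isolated system is zero:
fusion: m_ice L_f = 0.0226×334000 = 7548.4; warm the meltwater: 94.47 T; water: 2165.2(T − 37.1)
2259.7 T = 80330 − 7548.4 = 72782
T ≈ 32.21 °C (positive, so assuming full melt was valid).

T_f ≈ 32.2 °C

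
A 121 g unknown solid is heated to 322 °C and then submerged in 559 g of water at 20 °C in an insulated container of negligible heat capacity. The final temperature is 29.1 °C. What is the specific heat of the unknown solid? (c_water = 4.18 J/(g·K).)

Heat lost by the unknown solid = heat gained by the water:
121·c·(322 − 29.1) = 559·4.18·(29.1 − 20)
35441 c = 21263  ⇒  c ≈ 0.6 J/(g·K)

c ≈ 0.6 J/(g·K)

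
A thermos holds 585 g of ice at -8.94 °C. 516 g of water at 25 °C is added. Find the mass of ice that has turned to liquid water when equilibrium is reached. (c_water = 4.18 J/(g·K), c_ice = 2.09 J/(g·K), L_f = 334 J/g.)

Heat available from the water dropping to 0 °C: 516×4.18×25 = 53922 J.
Warming the ice to 0 °C takes 585×2.09×8.94 = 10930 J, leaving 42992 J for melting.
Fully melting the ice requires m_ice L_f = 585×334 = 195390 J.
Since 42992 < 195390 J, not all the ice melts; equilibrium is at 0 °C.
Mass melted = 42992/334 ≈ 128.7 g.

m_melted ≈ 129 g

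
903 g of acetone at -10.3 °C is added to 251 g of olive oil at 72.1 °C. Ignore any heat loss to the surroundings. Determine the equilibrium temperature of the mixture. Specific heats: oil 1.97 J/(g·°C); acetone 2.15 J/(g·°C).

T_f ≈ 6.4 °C

T_f = Σ m_i c_i T_i / Σ m_i c_i:
T_f = (494.47·72.1 + 1941.4·(-10.3)) / (494.47 + 1941.4)
    = 15654 / 2435.9 ≈ 6.43 °C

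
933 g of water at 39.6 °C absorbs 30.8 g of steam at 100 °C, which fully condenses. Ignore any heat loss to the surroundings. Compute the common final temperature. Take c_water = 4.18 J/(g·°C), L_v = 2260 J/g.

Energy conservation, ΣQ = 0:
latent heat released on condensation: 30.8×2260 = 69608
  condensed water 100 °C→T: 128.74(T − 100)
  water warms: 933×4.18×(T − 39.6) = 3899.9(T − 39.6)
4028.7 T = 69608 + 12874 + 154438 = 236920
T ≈ 58.81 °C, under the boiling point, so the assumption holds.

T_f ≈ 58.8 °C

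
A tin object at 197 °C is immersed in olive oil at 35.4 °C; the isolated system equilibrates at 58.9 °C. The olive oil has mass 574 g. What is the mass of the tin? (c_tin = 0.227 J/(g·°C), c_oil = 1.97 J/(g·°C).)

m ≈ 848 g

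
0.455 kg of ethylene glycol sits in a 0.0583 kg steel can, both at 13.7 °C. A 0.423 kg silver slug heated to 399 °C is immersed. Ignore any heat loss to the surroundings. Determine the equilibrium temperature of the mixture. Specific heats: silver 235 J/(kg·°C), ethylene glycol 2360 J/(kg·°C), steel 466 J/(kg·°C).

Taking heat into each body as positive, Σ m c ΔT = 0:
0.423×235×(T − 399) + 0.455×2360×(T − 13.7) + 0.0583×466×(T − 13.7) = 0
1200.4 T = 54746
T = 54746/1200.4 ≈ 45.61 °C

T_f ≈ 45.6 °C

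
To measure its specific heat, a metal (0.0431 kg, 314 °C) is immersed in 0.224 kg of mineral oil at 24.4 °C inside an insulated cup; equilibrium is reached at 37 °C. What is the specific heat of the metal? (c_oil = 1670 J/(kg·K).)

Net heat exchanged in the isolated system is zero:
0.0431·c·(37 − 314) + 0.224·1670·(37 − 24.4) = 0
-11.94 c = -4713.4
c = -4713.4/-11.94 ≈ 394.8 J/(kg·K)

c ≈ 395 J/(kg·K)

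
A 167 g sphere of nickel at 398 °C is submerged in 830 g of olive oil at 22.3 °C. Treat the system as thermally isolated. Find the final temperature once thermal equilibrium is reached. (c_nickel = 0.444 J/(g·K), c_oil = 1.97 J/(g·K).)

Setting the total heat transfer to zero:
167·0.444·(T − 398) + 830·1.97·(T − 22.3) = 0
1709.2 T = 65974
T = 65974/1709.2 ≈ 38.60 °C

T_f ≈ 38.6 °C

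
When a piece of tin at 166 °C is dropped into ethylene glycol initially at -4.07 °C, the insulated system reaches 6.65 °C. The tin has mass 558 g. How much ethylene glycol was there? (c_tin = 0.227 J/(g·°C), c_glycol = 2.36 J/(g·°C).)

|Q_tin| = |Q_glycol|:
558·0.227·(166 − 6.65) = m·2.36·(6.65 − (-4.07))
25.3 m = 20184  ⇒  m ≈ 797.8 g

m ≈ 798 g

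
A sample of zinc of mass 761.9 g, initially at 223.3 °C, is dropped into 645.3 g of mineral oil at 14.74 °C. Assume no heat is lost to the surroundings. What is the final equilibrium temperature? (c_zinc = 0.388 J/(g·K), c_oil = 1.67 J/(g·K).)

T_f ≈ 59.6 °C

Taking heat into each body as positive, Σ m c ΔT = 0:
761.9*0.388*(T − 223.3) + 645.3*1.67*(T − 14.74) = 0
295.62(T − 223.3) + 1077.7(T − 14.74) = 0
1373.3 T = 81896
T = 81896/1373.3 ≈ 59.64 °C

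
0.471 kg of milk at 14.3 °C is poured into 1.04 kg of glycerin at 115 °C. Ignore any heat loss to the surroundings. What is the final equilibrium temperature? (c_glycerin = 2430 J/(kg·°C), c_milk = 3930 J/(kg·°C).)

T_f ≈ 72.4 °C

Energy conservation, ΣQ = 0:
1.04·2430·(T − 115) + 0.471·3930·(T − 14.3) = 0
4378.2 T = 317098
T = 317098 / 4378.2 = 72.4 °C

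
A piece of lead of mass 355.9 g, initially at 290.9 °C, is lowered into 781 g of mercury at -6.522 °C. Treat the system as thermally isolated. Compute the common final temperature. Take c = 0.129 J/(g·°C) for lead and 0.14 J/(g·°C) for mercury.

Heat lost by the lead equals heat gained by the mercury:
355.9×0.129×(290.9 − T) = 781×0.14×(T − (-6.522))
45.91(290.9 − T) = 109.34(T − (-6.522))
155.25 T = 12642  ⇒  T ≈ 81.43 °C

T_f ≈ 81.4 °C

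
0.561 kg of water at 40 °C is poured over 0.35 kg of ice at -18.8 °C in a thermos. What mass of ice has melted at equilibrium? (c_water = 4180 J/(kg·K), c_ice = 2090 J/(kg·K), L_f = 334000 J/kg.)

Heat available from the water dropping to 0 °C: 0.561·4180·40 = 93799 J.
Of that, 0.35·2090·18.8 = 13752 J goes to bring the ice to 0 °C, leaving 80047 J.
Melting all 0.35 kg of ice would need 0.35·334000 = 116900 J.
That's not enough to melt it all — equilibrium is at 0 °C with ice remaining.
m_melted·334000 = 80047  ⇒  m_melted ≈ 0.2397 kg.

m_melted ≈ 0.24 kg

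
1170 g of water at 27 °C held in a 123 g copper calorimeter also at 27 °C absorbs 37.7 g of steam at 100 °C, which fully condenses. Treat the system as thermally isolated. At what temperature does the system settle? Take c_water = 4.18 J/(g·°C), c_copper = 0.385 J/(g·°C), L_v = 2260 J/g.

Heat gained plus heat lost sum to zero:
condense steam: −37.7×2260 = −85202
  condensed water 100 °C→T: 157.59(T − 100)
  water warms: 1170×4.18×(T − 27) = 4890.6(T − 27)
  cup: 47.36(T − 27)
5095.5 T = 85202 + 15759 + 133325 = 234285
T ≈ 45.98 °C — below 100 °C, confirming all the steam condensed.

T_f ≈ 46.0 °C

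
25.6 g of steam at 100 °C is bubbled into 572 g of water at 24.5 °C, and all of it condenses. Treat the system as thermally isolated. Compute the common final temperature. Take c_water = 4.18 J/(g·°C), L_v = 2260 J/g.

T_f ≈ 50.9 °C

Setting the total heat transfer to zero:
condense steam: −25.6·2260 = −57856
  condensate cools 100→T: 25.6·4.18·(T − 100) = 107.01(T − 100)
  original water: 2391(T − 24.5)
2498 T = 57856 + 10701 + 58579 = 127135
T ≈ 50.90 °C, under the boiling point, so the assumption holds.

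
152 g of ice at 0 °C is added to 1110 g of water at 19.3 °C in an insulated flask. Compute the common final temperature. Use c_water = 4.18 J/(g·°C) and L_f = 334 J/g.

Heat gained plus heat lost sum to zero:
fusion: m_ice L_f = 152×334 = 50768
  warm the meltwater: 635.36 T
  water cools: 1110×4.18×(T − 19.3) = 4639.8(T − 19.3)
5275.2 T = 89548 − 50768 = 38780
T ≈ 7.35 °C (positive, so assuming full melt was valid).

T_f ≈ 7.4 °C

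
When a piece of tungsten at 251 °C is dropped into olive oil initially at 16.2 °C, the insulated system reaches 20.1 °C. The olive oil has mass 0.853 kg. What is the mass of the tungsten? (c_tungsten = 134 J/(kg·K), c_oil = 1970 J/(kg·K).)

Net heat exchanged in the isolated system is zero:
m×134×(20.1 − 251) + 0.853×1970×(20.1 − 16.2) = 0
-30941 m = -6553.6
m = -6553.6/-30941 ≈ 0.2118 kg

m ≈ 0.212 kg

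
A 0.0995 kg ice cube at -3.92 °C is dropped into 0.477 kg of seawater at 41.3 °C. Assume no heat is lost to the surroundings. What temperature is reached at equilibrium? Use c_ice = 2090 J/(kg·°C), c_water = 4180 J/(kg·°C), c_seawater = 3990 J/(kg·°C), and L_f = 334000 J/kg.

Setting the total heat transfer to zero:
ice -3.92→0 °C: 0.0995×2090×3.92 = 815.18
  latent heat to melt: 0.0995×334000 = 33233
  meltwater 0→T: 0.0995×4180×T = 415.91 T
  seawater cools: 0.477×3990×(T − 41.3) = 1903.2(T − 41.3)
2319.1 T = 78603 − 34048 = 44555
T ≈ 19.21 °C (positive, so assuming full melt was valid).

T_f ≈ 19.2 °C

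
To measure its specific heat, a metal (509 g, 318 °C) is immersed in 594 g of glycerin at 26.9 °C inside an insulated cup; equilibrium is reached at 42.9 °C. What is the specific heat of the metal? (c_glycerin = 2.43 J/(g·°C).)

Heat gained plus heat lost sum to zero:
509·c·(42.9 − 318) + 594·2.43·(42.9 − 26.9) = 0
-140026 c = -23095
c = -23095/-140026 ≈ 0.1649 J/(g·°C)

c ≈ 0.165 J/(g·°C)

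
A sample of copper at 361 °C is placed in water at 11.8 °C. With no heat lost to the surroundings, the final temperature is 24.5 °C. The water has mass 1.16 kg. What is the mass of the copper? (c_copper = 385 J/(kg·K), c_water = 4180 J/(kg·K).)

m ≈ 0.475 kg

Conservation of energy gives ΣQ = 0:
m·385·(24.5 − 361) + 1.16·4180·(24.5 − 11.8) = 0
-129552 m = -61580
m = -61580/-129552 ≈ 0.4753 kg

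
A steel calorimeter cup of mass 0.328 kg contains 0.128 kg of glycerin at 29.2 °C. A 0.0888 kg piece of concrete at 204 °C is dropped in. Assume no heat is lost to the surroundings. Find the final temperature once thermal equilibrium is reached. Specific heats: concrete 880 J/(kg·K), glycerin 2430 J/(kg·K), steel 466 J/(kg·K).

T_f ≈ 54.4 °C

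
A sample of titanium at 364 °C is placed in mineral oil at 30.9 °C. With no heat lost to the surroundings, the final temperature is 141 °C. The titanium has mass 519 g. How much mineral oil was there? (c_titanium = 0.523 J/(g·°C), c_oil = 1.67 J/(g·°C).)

Heat gained plus heat lost sum to zero:
519·0.523·(141 − 364) + m·1.67·(141 − 30.9) = 0
183.87 m = 60530
m = 60530/183.87 ≈ 329.2 g

m ≈ 329 g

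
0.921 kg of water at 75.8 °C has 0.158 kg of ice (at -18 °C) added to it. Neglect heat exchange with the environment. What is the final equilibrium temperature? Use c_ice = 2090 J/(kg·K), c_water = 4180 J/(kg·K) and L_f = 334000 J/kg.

Energy balance with sensible and latent terms:
warm ice to 0 °C: 0.158·2090·(0 − (-18)) = 5944; latent heat to melt: 0.158·334000 = 52772; warm the meltwater: 660.44 T; water cools: 0.921·4180·(T − 75.8) = 3849.8(T − 75.8)
4510.2 T = 291813 − 58716 = 233097
T ≈ 51.68 °C (positive, so assuming full melt was valid).

T_f ≈ 51.7 °C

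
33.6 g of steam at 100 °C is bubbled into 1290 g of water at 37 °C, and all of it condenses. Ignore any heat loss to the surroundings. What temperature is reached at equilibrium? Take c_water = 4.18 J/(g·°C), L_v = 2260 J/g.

Let T be the final temperature. ΣQ_i = 0:
condense steam: −33.6×2260 = −75936
  condensate cools 100→T: 33.6×4.18×(T − 100) = 140.45(T − 100)
  water warms: 1290×4.18×(T − 37) = 5392.2(T − 37)
5532.6 T = 75936 + 14045 + 199511 = 289492
T ≈ 52.32 °C — below 100 °C, confirming all the steam condensed.

T_f ≈ 52.3 °C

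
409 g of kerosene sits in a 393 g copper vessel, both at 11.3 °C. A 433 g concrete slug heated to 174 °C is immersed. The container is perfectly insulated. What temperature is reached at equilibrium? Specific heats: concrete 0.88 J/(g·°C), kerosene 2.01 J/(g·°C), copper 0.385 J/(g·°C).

With ΣQ=0 the equilibrium temperature is the m·c-weighted mean:
T_f = (381.04*174 + 822.09*11.3 + 151.31*11.3) / (381.04 + 822.09 + 151.31)
    = 77300 / 1354.4 ≈ 57.07 °C

T_f ≈ 57.1 °C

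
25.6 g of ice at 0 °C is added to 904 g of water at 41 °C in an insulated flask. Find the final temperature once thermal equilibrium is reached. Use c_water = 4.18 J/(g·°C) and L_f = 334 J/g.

T_f ≈ 37.7 °C

Net heat exchanged in the isolated system is zero:
fusion: m_ice L_f = 25.6×334 = 8550.4; meltwater 0→T: 25.6×4.18×T = 107.01 T; water: 3778.7(T − 41)
3885.7 T = 154928 − 8550.4 = 146377
T ≈ 37.67 °C (positive, so assuming full melt was valid).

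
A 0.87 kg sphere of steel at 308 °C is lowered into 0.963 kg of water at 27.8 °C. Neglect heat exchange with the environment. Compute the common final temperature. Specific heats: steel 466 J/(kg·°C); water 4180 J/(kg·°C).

T_f ≈ 53.4 °C

Heat lost by the steel equals heat gained by the water:
0.87·466·(308 − T) = 0.963·4180·(T − 27.8)
405.42(308 − T) = 4025.3(T − 27.8)
4430.8 T = 236774  ⇒  T ≈ 53.44 °C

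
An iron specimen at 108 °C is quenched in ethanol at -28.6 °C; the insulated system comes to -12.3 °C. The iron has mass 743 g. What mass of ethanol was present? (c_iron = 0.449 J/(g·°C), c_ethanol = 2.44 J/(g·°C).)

|Q_iron| = |Q_ethanol|:
743×0.449×(108 − -12.3) = m×2.44×(-12.3 − (-28.6))
39.77 m = 40133  ⇒  m ≈ 1009 g

m ≈ 1010 g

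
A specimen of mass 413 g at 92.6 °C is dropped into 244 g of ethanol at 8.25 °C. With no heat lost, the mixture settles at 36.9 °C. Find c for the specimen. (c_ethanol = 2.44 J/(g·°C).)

c ≈ 0.741 J/(g·°C)

Heat lost by the specimen = heat gained by the ethanol:
413×c×(92.6 − 36.9) = 244×2.44×(36.9 − 8.25)
23004 c = 17057  ⇒  c ≈ 0.7415 J/(g·°C)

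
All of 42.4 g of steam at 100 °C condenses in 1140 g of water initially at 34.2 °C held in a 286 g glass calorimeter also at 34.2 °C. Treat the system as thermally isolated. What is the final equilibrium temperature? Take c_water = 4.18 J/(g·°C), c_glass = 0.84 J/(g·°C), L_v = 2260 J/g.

T_f ≈ 54.9 °C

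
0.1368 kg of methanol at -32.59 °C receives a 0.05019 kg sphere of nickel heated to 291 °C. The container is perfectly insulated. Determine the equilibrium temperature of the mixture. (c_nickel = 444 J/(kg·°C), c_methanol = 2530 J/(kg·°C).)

T_f ≈ -13.0 °C

T_f = Σ m_i c_i T_i / Σ m_i c_i:
T_f = (22.28*291 + 346.1*(-32.59)) / (22.28 + 346.1)
    = -4794.8 / 368.39 ≈ -13.02 °C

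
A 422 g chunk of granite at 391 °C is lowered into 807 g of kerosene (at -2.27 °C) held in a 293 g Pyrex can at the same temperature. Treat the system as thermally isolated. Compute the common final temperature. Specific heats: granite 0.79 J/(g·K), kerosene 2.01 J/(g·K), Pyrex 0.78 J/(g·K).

Let T be the final temperature. ΣQ_i = 0:
422×0.79×(T − 391) + 807×2.01×(T − (-2.27)) + 293×0.78×(T − (-2.27)) = 0
(333.38 + 1622.1 + 228.54) T = 333.38×391 + 1622.1×(-2.27) + 228.54×(-2.27)
T ≈ 57.76 °C

T_f ≈ 57.8 °C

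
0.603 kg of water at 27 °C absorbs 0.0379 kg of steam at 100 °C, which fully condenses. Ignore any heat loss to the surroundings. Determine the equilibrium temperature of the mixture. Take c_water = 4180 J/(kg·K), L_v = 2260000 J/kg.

T_f ≈ 63.3 °C

Taking heat into each body as positive, Σ m c ΔT = 0:
latent heat released on condensation: 0.0379×2260000 = 85654; condensate cools 100→T: 0.0379×4180×(T − 100) = 158.42(T − 100); water warms: 0.603×4180×(T − 27) = 2520.5(T − 27)
2679 T = 85654 + 15842 + 68055 = 169551
T ≈ 63.29 °C, under the boiling point, so the assumption holds.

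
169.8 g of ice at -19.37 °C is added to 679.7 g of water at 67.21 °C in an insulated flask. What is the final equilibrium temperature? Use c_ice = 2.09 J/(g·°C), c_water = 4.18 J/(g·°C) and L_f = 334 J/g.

Heat gained plus heat lost sum to zero:
warm ice to 0 °C: 169.8·2.09·(0 − (-19.37)) = 6874.1
  latent heat to melt: 169.8·334 = 56713
  meltwater 0→T: 169.8·4.18·T = 709.76 T
  water cools: 679.7·4.18·(T − 67.21) = 2841.1(T − 67.21)
3550.9 T = 190953 − 63587 = 127366
T ≈ 35.87 °C. Since T > 0 °C, the all-ice-melts assumption holds.

T_f ≈ 35.9 °C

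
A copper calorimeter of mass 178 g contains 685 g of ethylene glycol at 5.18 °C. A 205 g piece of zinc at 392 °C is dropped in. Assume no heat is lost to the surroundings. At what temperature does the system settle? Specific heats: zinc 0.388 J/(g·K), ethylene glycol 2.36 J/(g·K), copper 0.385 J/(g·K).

T_f ≈ 22.6 °C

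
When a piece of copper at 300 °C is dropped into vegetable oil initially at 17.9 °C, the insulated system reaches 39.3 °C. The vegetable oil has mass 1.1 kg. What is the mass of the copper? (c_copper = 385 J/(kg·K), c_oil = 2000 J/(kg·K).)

Heat lost by the copper = heat gained by the oil:
m×385×(300 − 39.3) = 1.1×2000×(39.3 − 17.9)
100370 m = 47080  ⇒  m ≈ 0.4691 kg

m ≈ 0.469 kg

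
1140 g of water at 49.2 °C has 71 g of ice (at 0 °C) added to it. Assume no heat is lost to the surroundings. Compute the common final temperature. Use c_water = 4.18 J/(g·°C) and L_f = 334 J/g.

T_f ≈ 41.6 °C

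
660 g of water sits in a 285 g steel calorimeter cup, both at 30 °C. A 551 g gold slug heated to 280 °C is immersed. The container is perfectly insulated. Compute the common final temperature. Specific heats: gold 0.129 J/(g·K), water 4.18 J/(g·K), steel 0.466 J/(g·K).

T_f = Σ m_i c_i T_i / Σ m_i c_i:
T_f = (71.08*280 + 2758.8*30 + 132.81*30) / (71.08 + 2758.8 + 132.81)
    = 106650 / 2962.7 ≈ 36.00 °C

T_f ≈ 36.0 °C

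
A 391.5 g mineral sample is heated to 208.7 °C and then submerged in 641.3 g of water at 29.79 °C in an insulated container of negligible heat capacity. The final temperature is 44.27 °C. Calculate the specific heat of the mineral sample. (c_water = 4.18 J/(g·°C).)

m_s c (T_s − T_f) = m_water c_water (T_f − T_0):
391.5×c×(208.7 − 44.27) = 641.3×4.18×(44.27 − 29.79)
64374 c = 38816  ⇒  c ≈ 0.603 J/(g·°C)

c ≈ 0.603 J/(g·°C)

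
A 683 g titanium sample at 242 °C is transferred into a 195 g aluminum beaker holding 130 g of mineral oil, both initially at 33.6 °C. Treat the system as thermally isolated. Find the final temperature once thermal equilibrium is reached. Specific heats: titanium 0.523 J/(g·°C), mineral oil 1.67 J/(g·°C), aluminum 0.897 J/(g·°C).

T_f ≈ 133.0 °C

Let T be the final temperature. ΣQ_i = 0:
683*0.523*(T − 242) + 130*1.67*(T − 33.6) + 195*0.897*(T − 33.6) = 0
357.21(T − 242) + 217.1(T − 33.6) + 174.91(T − 33.6) = 0
(357.21 + 217.1 + 174.91) T = 357.21*242 + 217.1*33.6 + 174.91*33.6
T = 99616/749.22 ≈ 132.96 °C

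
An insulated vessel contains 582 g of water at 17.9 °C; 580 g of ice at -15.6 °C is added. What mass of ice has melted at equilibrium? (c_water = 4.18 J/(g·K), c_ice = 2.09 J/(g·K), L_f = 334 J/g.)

m_melted ≈ 73.8 g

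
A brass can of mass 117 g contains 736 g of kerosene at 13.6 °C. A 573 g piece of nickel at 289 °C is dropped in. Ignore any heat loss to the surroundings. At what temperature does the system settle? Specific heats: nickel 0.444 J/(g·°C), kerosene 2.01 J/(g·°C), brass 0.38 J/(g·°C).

Energy conservation, ΣQ = 0:
573*0.444*(T − 289) + 736*2.01*(T − 13.6) + 117*0.38*(T − 13.6) = 0
(254.41 + 1479.4 + 44.46) T = 254.41*289 + 1479.4*13.6 + 44.46*13.6
T ≈ 53.00 °C

T_f ≈ 53.0 °C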